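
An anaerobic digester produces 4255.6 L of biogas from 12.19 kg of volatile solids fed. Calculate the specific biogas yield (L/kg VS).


Y = V / VS
= 4255.6 / 12.19
= 349.1058 L/kg VS

349.1058 L/kg VS


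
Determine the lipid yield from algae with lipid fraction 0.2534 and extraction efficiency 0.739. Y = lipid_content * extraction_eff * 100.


Y = lipid_content * extraction_eff * 100
= 0.2534 * 0.739 * 100
= 18.7263%

18.7263%


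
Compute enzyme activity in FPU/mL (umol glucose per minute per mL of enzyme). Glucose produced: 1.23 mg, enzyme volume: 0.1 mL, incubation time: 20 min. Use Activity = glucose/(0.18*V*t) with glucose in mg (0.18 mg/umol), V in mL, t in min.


Activity = glucose_mg / (0.18 mg/umol * V_mL * t_min)
= 1.23 / (0.18 * 0.1 * 20)
= 3.4167 FPU/mL

3.4167 FPU/mL


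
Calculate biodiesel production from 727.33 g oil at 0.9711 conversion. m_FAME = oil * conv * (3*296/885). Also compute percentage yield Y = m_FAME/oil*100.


m_FAME = oil * conv * (3 * 296 / 885) = oil * conv * (888/885)
= 727.33 * 0.9711 * 888 / 885
= 708.7044 g
Y = m_FAME / oil * 100 = conv * (888/885) * 100
= 0.9711 * 888 / 885 * 100
= 97.44%

708.7044 g FAME; Y = 97.44%


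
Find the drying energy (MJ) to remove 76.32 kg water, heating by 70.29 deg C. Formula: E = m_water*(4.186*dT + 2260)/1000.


E = m_water * (4.186 * dT + 2260) / 1000
= 76.32 * (4.186 * 70.29 + 2260) / 1000
= 194.9391 MJ

194.9391 MJ


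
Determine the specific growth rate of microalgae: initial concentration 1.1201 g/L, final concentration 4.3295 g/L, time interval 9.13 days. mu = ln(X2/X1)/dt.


mu = ln(X2/X1) / dt
= ln(4.3295/1.1201) / 9.13
= 0.1481 per day

0.1481 per day


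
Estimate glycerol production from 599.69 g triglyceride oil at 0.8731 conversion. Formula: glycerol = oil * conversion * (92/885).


glycerol = oil * conv * (92/885)
= 599.69 * 0.8731 * 92 / 885
= 54.4296 g

54.4296 g


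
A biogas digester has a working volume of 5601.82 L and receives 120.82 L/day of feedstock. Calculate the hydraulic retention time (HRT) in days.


HRT = V / Q
= 5601.82 / 120.82
= 46.3650 days

46.3650 days


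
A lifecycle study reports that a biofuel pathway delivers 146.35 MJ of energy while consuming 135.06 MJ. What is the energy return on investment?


EROI = E_out / E_in
= 146.35 / 135.06
= 1.0836

1.0836


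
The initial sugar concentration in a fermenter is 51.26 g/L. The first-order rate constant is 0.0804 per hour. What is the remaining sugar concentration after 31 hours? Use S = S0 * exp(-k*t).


S = S0 * exp(-k * t)
S = 51.26 * exp(-0.0804 * 31)
S = 4.2398 g/L

4.2398 g/L


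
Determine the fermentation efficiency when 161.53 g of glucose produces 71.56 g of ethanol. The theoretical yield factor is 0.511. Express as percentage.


Fermentation efficiency = (actual / (0.511 * glucose)) * 100
= (71.56 / (0.511 * 161.53)) * 100
= 86.6954%

86.6954%


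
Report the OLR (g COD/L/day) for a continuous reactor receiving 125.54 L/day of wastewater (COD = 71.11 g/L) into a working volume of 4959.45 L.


OLR = Q * S / V
= 125.54 * 71.11 / 4959.45
= 1.8000 g/L/day

1.8000 g/L/day


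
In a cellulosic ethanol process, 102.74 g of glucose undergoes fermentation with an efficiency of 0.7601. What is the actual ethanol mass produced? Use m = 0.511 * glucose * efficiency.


Actual ethanol: m = 0.511 * 102.74 * 0.7601
m = 39.9054 g

39.9054 g


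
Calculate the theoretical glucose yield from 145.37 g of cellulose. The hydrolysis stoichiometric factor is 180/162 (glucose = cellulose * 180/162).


glucose = cellulose * 180/162
= 145.37 * 180/162
= 161.5222 g

161.5222 g


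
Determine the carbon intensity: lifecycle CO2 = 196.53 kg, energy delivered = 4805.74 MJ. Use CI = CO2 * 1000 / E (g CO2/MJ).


CI = CO2 * 1000 / E
= 196.53 * 1000 / 4805.74
= 40.8948 g CO2/MJ

40.8948 g CO2/MJ


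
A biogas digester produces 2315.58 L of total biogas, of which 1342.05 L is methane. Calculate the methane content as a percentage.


CH4% = V_CH4 / V_total * 100
= 1342.05 / 2315.58 * 100
= 57.9574%

57.9574%


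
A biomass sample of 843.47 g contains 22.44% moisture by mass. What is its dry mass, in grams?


Wd = Ww * (1 - MC/100)
= 843.47 * (1 - 22.44/100)
= 654.1953 g

654.1953 g


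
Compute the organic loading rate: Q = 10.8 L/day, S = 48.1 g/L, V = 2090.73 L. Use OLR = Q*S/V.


OLR = Q * S / V
= 10.8 * 48.1 / 2090.73
= 0.2485 g/L/day

0.2485 g/L/day


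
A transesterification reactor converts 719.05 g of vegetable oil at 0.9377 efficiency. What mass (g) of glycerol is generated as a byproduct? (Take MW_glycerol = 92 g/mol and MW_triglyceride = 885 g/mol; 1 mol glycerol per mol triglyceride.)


glycerol = oil * conv * (92/885)
= 719.05 * 0.9377 * 92 / 885
= 70.0919 g

70.0919 g


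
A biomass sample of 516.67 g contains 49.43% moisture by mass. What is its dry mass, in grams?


Wd = Ww * (1 - MC/100)
= 516.67 * (1 - 49.43/100)
= 261.2800 g

261.2800 g


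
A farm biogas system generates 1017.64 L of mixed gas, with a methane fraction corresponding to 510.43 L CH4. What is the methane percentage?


CH4% = V_CH4 / V_total * 100
= 510.43 / 1017.64 * 100
= 50.1582%

50.1582%


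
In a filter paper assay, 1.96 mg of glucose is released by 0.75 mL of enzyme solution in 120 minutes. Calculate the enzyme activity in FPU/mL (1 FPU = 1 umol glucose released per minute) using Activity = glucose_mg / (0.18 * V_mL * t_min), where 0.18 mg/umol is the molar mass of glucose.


Activity = glucose_mg / (0.18 mg/umol * V_mL * t_min)
= 1.96 / (0.18 * 0.75 * 120)
= 0.1210 FPU/mL

0.1210 FPU/mL


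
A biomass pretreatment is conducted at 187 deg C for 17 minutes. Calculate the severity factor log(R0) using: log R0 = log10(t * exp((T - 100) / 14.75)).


logR0 = log10(t * exp((T - 100) / 14.75))
= log10(17 * exp((187 - 100) / 14.75))
= 3.7921

3.7921


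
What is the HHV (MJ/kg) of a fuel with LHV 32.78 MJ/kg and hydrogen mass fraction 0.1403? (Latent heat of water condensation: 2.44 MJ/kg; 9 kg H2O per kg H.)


HHV = LHV + H_frac * 9 * 2.44
= 32.78 + 0.1403 * 9 * 2.44
= 35.8610 MJ/kg

35.8610 MJ/kg


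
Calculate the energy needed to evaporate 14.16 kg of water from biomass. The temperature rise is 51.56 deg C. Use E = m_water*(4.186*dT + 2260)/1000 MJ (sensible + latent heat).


E = m_water * (4.186 * dT + 2260) / 1000
= 14.16 * (4.186 * 51.56 + 2260) / 1000
= 35.0578 MJ

35.0578 MJ


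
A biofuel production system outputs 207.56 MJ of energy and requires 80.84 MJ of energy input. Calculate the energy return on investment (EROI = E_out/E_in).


EROI = E_out / E_in
= 207.56 / 80.84
= 2.5675

2.5675


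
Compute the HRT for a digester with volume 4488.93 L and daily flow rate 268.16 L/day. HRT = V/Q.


HRT = V / Q
= 4488.93 / 268.16
= 16.7397 days

16.7397 days


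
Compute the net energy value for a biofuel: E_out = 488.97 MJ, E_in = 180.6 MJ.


NEV = E_out - E_in
= 488.97 - 180.6
= 308.3700 MJ

308.3700 MJ


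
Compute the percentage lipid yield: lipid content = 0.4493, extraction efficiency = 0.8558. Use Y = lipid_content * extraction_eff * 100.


Y = lipid_content * extraction_eff * 100
= 0.4493 * 0.8558 * 100
= 38.4511%

38.4511%


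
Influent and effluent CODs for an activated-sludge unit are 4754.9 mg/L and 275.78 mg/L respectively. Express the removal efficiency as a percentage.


eta = (COD_in - COD_out) / COD_in * 100
= (4754.9 - 275.78) / 4754.9 * 100
= 94.2001%

94.2001%


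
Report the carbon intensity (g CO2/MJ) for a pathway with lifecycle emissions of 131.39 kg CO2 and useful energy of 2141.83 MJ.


CI = CO2 * 1000 / E
= 131.39 * 1000 / 2141.83
= 61.3447 g CO2/MJ

61.3447 g CO2/MJ


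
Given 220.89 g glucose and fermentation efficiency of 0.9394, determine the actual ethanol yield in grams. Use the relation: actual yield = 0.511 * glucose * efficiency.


Actual ethanol: m = 0.511 * 220.89 * 0.9394
m = 106.0346 g

106.0346 g


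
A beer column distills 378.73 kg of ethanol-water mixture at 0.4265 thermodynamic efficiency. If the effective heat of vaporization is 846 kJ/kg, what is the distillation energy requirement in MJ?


E = m * 846 / (eta * 1000)
= 378.73 * 846 / (0.4265 * 1000)
= 751.2440 MJ

751.2440 MJ


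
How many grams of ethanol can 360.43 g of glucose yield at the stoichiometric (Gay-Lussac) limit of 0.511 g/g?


Theoretical ethanol yield: m_EtOH = 0.511 * m_glucose
m_EtOH = 0.511 * 360.43 = 184.1797 g

184.1797 g


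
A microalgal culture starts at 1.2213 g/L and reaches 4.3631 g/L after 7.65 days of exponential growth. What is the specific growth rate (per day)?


mu = ln(X2/X1) / dt
= ln(4.3631/1.2213) / 7.65
= 0.1664 per day

0.1664 per day


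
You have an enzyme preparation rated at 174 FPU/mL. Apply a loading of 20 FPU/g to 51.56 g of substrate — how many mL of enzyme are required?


V = dosage * m_sub / activity
V = 20 * 51.56 / 174
V = 5.9264 mL

5.9264 mL


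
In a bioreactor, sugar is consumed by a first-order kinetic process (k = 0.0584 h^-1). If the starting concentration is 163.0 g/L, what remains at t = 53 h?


S = S0 * exp(-k * t)
S = 163.0 * exp(-0.0584 * 53)
S = 7.3784 g/L

7.3784 g/L


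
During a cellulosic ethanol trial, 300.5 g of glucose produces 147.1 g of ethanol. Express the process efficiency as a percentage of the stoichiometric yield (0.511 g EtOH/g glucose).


Fermentation efficiency = (actual / (0.511 * glucose)) * 100
= (147.1 / (0.511 * 300.5)) * 100
= 95.7960%

95.7960%


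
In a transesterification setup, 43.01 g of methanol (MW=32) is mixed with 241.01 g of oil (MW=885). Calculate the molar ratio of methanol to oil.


Molar ratio = n_MeOH / n_oil = (MeOH/32) / (oil/885) = (MeOH * 885) / (32 * oil)
= (43.01 * 885) / (32 * 241.01)
= 4.9355

4.9355


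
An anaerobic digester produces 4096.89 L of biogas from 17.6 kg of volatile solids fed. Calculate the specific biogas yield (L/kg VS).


Y = V / VS
= 4096.89 / 17.6
= 232.7778 L/kg VS

232.7778 L/kg VS


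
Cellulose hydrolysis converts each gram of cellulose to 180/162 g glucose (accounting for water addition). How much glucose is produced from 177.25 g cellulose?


glucose = cellulose * 180/162
= 177.25 * 180/162
= 196.9444 g

196.9444 g


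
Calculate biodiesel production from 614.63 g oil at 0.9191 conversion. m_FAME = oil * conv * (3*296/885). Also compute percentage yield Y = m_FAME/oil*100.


m_FAME = oil * conv * (3 * 296 / 885) = oil * conv * (888/885)
= 614.63 * 0.9191 * 888 / 885
= 566.8214 g
Y = m_FAME / oil * 100 = conv * (888/885) * 100
= 0.9191 * 888 / 885 * 100
= 92.22%

566.8214 g FAME; Y = 92.22%


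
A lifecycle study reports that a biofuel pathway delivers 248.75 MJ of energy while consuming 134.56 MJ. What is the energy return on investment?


EROI = E_out / E_in
= 248.75 / 134.56
= 1.8486

1.8486


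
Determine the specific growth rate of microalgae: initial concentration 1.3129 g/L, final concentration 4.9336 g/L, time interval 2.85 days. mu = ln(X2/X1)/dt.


mu = ln(X2/X1) / dt
= ln(4.9336/1.3129) / 2.85
= 0.4645 per day

0.4645 per day


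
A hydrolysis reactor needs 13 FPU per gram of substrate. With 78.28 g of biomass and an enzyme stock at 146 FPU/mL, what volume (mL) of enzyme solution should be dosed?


V = dosage * m_sub / activity
V = 13 * 78.28 / 146
V = 6.9701 mL

6.9701 mL


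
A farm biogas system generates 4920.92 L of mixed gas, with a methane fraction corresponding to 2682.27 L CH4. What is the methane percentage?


CH4% = V_CH4 / V_total * 100
= 2682.27 / 4920.92 * 100
= 54.5075%

54.5075%


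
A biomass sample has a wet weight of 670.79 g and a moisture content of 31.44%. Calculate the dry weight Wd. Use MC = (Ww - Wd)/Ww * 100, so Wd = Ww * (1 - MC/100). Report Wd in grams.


Wd = Ww * (1 - MC/100)
= 670.79 * (1 - 31.44/100)
= 459.8936 g

459.8936 g


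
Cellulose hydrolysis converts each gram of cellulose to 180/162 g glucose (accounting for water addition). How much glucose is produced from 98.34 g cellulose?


glucose = cellulose * 180/162
= 98.34 * 180/162
= 109.2667 g

109.2667 g


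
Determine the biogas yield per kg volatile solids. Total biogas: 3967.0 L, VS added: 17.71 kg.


Y = V / VS
= 3967.0 / 17.71
= 223.9977 L/kg VS

223.9977 L/kg VS


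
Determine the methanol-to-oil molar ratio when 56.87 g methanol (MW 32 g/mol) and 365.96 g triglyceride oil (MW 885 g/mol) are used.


Molar ratio = n_MeOH / n_oil = (MeOH/32) / (oil/885) = (MeOH * 885) / (32 * oil)
= (56.87 * 885) / (32 * 365.96)
= 4.2978

4.2978


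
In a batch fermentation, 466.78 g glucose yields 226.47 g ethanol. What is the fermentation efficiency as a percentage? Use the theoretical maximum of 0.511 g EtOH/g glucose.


Fermentation efficiency = (actual / (0.511 * glucose)) * 100
= (226.47 / (0.511 * 466.78)) * 100
= 94.9462%

94.9462%


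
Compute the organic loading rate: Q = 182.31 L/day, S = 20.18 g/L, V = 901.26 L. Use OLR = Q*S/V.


OLR = Q * S / V
= 182.31 * 20.18 / 901.26
= 4.0821 g/L/day

4.0821 g/L/day


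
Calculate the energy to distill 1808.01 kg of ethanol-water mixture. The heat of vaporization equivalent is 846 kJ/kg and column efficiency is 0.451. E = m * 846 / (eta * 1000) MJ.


E = m * 846 / (eta * 1000)
= 1808.01 * 846 / (0.451 * 1000)
= 3391.5221 MJ

3391.5221 MJ


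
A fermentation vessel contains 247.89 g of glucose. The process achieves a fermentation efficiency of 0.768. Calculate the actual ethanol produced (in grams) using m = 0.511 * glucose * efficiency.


Actual ethanol: m = 0.511 * 247.89 * 0.768
m = 97.2839 g

97.2839 g


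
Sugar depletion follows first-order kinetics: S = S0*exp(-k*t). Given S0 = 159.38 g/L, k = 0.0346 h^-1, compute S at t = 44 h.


S = S0 * exp(-k * t)
S = 159.38 * exp(-0.0346 * 44)
S = 34.7747 g/L

34.7747 g/L


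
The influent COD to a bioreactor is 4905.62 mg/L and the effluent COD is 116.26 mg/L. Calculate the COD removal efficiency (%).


eta = (COD_in - COD_out) / COD_in * 100
= (4905.62 - 116.26) / 4905.62 * 100
= 97.6301%

97.6301%


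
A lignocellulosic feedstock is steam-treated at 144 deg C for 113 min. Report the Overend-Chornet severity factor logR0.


logR0 = log10(t * exp((T - 100) / 14.75))
= log10(113 * exp((144 - 100) / 14.75))
= 3.3486

3.3486


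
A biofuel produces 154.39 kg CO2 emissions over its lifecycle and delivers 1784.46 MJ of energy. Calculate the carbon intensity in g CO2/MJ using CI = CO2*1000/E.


CI = CO2 * 1000 / E
= 154.39 * 1000 / 1784.46
= 86.5192 g CO2/MJ

86.5192 g CO2/MJ


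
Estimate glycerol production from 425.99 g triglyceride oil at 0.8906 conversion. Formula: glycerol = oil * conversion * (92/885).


glycerol = oil * conv * (92/885)
= 425.99 * 0.8906 * 92 / 885
= 39.4391 g

39.4391 g


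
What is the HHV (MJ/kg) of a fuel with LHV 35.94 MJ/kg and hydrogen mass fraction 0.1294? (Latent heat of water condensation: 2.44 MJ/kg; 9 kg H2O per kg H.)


HHV = LHV + H_frac * 9 * 2.44
= 35.94 + 0.1294 * 9 * 2.44
= 38.7816 MJ/kg

38.7816 MJ/kg


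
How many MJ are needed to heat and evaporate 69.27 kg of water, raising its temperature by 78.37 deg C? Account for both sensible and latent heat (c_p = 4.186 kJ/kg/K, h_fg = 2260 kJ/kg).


E = m_water * (4.186 * dT + 2260) / 1000
= 69.27 * (4.186 * 78.37 + 2260) / 1000
= 179.2747 MJ

179.2747 MJ


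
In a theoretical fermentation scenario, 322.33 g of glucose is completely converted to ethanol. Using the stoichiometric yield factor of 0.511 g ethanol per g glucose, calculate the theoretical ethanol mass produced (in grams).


Theoretical ethanol yield: m_EtOH = 0.511 * m_glucose
m_EtOH = 0.511 * 322.33 = 164.7106 g

164.7106 g


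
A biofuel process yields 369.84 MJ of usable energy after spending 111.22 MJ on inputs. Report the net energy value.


NEV = E_out - E_in
= 369.84 - 111.22
= 258.6200 MJ

258.6200 MJ


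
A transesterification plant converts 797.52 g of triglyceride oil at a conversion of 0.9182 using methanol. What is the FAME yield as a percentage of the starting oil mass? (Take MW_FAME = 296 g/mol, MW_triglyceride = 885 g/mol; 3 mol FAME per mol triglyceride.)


m_FAME = oil * conv * (3 * 296 / 885) = oil * conv * (888/885)
= 797.52 * 0.9182 * 888 / 885
= 734.7652 g
Y = m_FAME / oil * 100 = conv * (888/885) * 100
= 0.9182 * 888 / 885 * 100
= 92.13%

92.13%


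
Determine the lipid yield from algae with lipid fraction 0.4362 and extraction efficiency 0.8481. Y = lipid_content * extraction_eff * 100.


Y = lipid_content * extraction_eff * 100
= 0.4362 * 0.8481 * 100
= 36.9941%

36.9941%


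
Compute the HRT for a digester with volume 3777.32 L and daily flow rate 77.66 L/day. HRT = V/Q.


HRT = V / Q
= 3777.32 / 77.66
= 48.6392 days

48.6392 days


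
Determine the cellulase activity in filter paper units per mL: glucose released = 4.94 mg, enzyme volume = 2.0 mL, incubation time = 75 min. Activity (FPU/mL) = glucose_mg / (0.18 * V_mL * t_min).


Activity = glucose_mg / (0.18 mg/umol * V_mL * t_min)
= 4.94 / (0.18 * 2.0 * 75)
= 0.1830 FPU/mL

0.1830 FPU/mL


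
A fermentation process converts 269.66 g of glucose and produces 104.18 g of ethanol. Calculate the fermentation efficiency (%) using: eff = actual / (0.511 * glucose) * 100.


Fermentation efficiency = (actual / (0.511 * glucose)) * 100
= (104.18 / (0.511 * 269.66)) * 100
= 75.6044%

75.6044%


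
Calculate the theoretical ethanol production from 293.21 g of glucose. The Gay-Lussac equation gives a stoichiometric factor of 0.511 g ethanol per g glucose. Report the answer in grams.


Theoretical ethanol yield: m_EtOH = 0.511 * m_glucose
m_EtOH = 0.511 * 293.21 = 149.8303 g

149.8303 g


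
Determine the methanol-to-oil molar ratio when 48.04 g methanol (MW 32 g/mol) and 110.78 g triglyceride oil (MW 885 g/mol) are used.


Molar ratio = n_MeOH / n_oil = (MeOH/32) / (oil/885) = (MeOH * 885) / (32 * oil)
= (48.04 * 885) / (32 * 110.78)
= 11.9932

11.9932


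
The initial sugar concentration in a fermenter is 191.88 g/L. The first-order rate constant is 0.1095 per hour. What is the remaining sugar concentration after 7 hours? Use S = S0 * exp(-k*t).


S = S0 * exp(-k * t)
S = 191.88 * exp(-0.1095 * 7)
S = 89.1544 g/L

89.1544 g/L


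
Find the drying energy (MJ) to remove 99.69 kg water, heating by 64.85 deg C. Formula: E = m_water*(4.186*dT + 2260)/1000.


E = m_water * (4.186 * dT + 2260) / 1000
= 99.69 * (4.186 * 64.85 + 2260) / 1000
= 252.3615 MJ

252.3615 MJ


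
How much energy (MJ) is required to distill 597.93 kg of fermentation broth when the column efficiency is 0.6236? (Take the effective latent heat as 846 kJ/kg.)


E = m * 846 / (eta * 1000)
= 597.93 * 846 / (0.6236 * 1000)
= 811.1751 MJ

811.1751 MJ


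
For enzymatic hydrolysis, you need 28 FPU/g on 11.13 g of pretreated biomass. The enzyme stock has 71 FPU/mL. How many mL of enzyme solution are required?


V = dosage * m_sub / activity
V = 28 * 11.13 / 71
V = 4.3893 mL

4.3893 mL


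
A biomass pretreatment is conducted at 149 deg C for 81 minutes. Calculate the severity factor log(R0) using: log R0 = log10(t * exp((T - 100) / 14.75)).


logR0 = log10(t * exp((T - 100) / 14.75))
= log10(81 * exp((149 - 100) / 14.75))
= 3.3512

3.3512


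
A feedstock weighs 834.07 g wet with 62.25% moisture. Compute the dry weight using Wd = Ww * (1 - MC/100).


Wd = Ww * (1 - MC/100)
= 834.07 * (1 - 62.25/100)
= 314.8614 g

314.8614 g


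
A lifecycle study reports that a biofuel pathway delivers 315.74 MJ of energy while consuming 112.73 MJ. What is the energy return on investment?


EROI = E_out / E_in
= 315.74 / 112.73
= 2.8009

2.8009


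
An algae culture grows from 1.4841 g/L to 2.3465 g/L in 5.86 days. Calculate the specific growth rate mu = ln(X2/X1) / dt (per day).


mu = ln(X2/X1) / dt
= ln(2.3465/1.4841) / 5.86
= 0.0782 per day

0.0782 per day


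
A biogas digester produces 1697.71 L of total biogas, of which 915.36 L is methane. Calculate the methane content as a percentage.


CH4% = V_CH4 / V_total * 100
= 915.36 / 1697.71 * 100
= 53.9173%

53.9173%


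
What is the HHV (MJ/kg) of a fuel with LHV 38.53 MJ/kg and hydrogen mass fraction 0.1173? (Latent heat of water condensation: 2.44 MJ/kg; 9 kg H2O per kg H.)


HHV = LHV + H_frac * 9 * 2.44
= 38.53 + 0.1173 * 9 * 2.44
= 41.1059 MJ/kg

41.1059 MJ/kg


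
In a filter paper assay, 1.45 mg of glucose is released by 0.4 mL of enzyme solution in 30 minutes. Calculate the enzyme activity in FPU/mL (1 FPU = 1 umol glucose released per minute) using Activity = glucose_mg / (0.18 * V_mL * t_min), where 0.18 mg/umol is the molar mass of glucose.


Activity = glucose_mg / (0.18 mg/umol * V_mL * t_min)
= 1.45 / (0.18 * 0.4 * 30)
= 0.6713 FPU/mL

0.6713 FPU/mL


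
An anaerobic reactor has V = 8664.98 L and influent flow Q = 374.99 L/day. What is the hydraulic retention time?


HRT = V / Q
= 8664.98 / 374.99
= 23.1072 days

23.1072 days


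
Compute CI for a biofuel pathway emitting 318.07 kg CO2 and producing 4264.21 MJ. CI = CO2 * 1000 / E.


CI = CO2 * 1000 / E
= 318.07 * 1000 / 4264.21
= 74.5906 g CO2/MJ

74.5906 g CO2/MJ


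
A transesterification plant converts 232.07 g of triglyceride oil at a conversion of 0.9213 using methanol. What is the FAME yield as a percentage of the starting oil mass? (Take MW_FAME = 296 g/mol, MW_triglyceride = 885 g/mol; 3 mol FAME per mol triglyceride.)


m_FAME = oil * conv * (3 * 296 / 885) = oil * conv * (888/885)
= 232.07 * 0.9213 * 888 / 885
= 214.5309 g
Y = m_FAME / oil * 100 = conv * (888/885) * 100
= 0.9213 * 888 / 885 * 100
= 92.44%

92.44%


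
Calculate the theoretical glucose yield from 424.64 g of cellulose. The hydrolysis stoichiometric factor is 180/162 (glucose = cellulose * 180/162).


glucose = cellulose * 180/162
= 424.64 * 180/162
= 471.8222 g

471.8222 g


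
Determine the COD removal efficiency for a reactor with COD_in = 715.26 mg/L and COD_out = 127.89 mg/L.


eta = (COD_in - COD_out) / COD_in * 100
= (715.26 - 127.89) / 715.26 * 100
= 82.1198%

82.1198%


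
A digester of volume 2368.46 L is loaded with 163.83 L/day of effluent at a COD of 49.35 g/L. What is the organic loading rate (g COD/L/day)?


OLR = Q * S / V
= 163.83 * 49.35 / 2368.46
= 3.4136 g/L/day

3.4136 g/L/day


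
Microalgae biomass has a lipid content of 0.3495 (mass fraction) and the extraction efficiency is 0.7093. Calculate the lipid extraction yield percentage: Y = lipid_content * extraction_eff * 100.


Y = lipid_content * extraction_eff * 100
= 0.3495 * 0.7093 * 100
= 24.7900%

24.7900%


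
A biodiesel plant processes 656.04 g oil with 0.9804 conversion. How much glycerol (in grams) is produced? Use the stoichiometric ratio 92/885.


glycerol = oil * conv * (92/885)
= 656.04 * 0.9804 * 92 / 885
= 66.8618 g

66.8618 g


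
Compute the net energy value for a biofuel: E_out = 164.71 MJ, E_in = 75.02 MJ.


NEV = E_out - E_in
= 164.71 - 75.02
= 89.6900 MJ

89.6900 MJ


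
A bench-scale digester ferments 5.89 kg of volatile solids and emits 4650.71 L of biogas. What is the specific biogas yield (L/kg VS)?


Y = V / VS
= 4650.71 / 5.89
= 789.5942 L/kg VS

789.5942 L/kg VS


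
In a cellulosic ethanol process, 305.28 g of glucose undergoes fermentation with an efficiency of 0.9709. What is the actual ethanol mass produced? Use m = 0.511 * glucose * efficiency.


Actual ethanol: m = 0.511 * 305.28 * 0.9709
m = 151.4585 g

151.4585 g


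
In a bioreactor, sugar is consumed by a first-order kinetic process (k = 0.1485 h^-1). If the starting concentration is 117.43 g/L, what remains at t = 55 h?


S = S0 * exp(-k * t)
S = 117.43 * exp(-0.1485 * 55)
S = 0.0333 g/L

0.0333 g/L


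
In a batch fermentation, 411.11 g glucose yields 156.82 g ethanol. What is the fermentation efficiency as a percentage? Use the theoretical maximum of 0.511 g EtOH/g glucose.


Fermentation efficiency = (actual / (0.511 * glucose)) * 100
= (156.82 / (0.511 * 411.11)) * 100
= 74.6487%

74.6487%


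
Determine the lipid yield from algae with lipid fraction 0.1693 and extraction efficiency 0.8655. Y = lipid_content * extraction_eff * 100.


Y = lipid_content * extraction_eff * 100
= 0.1693 * 0.8655 * 100
= 14.6529%

14.6529%


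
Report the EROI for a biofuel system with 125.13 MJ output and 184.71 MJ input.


EROI = E_out / E_in
= 125.13 / 184.71
= 0.6774

0.6774


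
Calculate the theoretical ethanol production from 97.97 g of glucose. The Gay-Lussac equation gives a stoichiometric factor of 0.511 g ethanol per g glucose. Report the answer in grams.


Theoretical ethanol yield: m_EtOH = 0.511 * m_glucose
m_EtOH = 0.511 * 97.97 = 50.0627 g

50.0627 g


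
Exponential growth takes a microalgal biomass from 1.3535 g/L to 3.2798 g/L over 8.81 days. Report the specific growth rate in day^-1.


mu = ln(X2/X1) / dt
= ln(3.2798/1.3535) / 8.81
= 0.1005 per day

0.1005 per day


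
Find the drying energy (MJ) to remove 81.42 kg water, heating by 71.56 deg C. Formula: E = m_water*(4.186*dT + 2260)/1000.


E = m_water * (4.186 * dT + 2260) / 1000
= 81.42 * (4.186 * 71.56 + 2260) / 1000
= 208.3986 MJ

208.3986 MJ


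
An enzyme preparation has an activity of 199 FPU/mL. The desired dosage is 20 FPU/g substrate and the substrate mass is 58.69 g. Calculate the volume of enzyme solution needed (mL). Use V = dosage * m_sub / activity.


V = dosage * m_sub / activity
V = 20 * 58.69 / 199
V = 5.8985 mL

5.8985 mL


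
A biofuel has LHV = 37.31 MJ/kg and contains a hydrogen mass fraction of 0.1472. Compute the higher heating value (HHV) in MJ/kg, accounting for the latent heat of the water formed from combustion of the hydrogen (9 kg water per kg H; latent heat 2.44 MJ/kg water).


HHV = LHV + H_frac * 9 * 2.44
= 37.31 + 0.1472 * 9 * 2.44
= 40.5425 MJ/kg

40.5425 MJ/kg


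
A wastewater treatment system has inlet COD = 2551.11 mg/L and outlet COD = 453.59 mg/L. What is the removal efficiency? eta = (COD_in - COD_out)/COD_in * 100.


eta = (COD_in - COD_out) / COD_in * 100
= (2551.11 - 453.59) / 2551.11 * 100
= 82.2199%

82.2199%


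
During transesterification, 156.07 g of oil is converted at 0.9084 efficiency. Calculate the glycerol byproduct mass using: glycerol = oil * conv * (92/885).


glycerol = oil * conv * (92/885)
= 156.07 * 0.9084 * 92 / 885
= 14.7381 g

14.7381 g


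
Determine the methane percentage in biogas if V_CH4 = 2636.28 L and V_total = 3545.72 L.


CH4% = V_CH4 / V_total * 100
= 2636.28 / 3545.72 * 100
= 74.3510%

74.3510%


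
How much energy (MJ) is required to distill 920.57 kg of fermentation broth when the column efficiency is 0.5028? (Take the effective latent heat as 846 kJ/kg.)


E = m * 846 / (eta * 1000)
= 920.57 * 846 / (0.5028 * 1000)
= 1548.9304 MJ

1548.9304 MJ


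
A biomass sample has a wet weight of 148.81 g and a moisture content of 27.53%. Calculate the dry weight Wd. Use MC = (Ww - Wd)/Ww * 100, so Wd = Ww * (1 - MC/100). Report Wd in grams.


Wd = Ww * (1 - MC/100)
= 148.81 * (1 - 27.53/100)
= 107.8426 g

107.8426 g


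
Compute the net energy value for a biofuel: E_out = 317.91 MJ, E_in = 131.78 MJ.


NEV = E_out - E_in
= 317.91 - 131.78
= 186.1300 MJ

186.1300 MJ


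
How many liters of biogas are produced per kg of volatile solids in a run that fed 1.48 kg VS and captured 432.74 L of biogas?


Y = V / VS
= 432.74 / 1.48
= 292.3919 L/kg VS

292.3919 L/kg VS


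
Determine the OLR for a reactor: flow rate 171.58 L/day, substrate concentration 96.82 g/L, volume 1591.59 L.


OLR = Q * S / V
= 171.58 * 96.82 / 1591.59
= 10.4376 g/L/day

10.4376 g/L/day


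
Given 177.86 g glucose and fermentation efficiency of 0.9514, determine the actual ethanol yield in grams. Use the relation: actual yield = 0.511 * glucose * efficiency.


Actual ethanol: m = 0.511 * 177.86 * 0.9514
m = 86.4694 g

86.4694 g


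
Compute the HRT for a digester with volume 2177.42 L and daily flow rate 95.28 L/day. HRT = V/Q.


HRT = V / Q
= 2177.42 / 95.28
= 22.8529 days

22.8529 days


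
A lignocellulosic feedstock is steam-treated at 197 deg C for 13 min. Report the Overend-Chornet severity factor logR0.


logR0 = log10(t * exp((T - 100) / 14.75))
= log10(13 * exp((197 - 100) / 14.75))
= 3.9700

3.9700


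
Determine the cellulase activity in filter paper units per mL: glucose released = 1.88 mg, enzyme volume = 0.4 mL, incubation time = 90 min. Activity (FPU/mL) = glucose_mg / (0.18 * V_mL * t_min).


Activity = glucose_mg / (0.18 mg/umol * V_mL * t_min)
= 1.88 / (0.18 * 0.4 * 90)
= 0.2901 FPU/mL

0.2901 FPU/mL


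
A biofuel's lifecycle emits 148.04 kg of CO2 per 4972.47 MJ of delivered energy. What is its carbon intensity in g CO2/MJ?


CI = CO2 * 1000 / E
= 148.04 * 1000 / 4972.47
= 29.7719 g CO2/MJ

29.7719 g CO2/MJ


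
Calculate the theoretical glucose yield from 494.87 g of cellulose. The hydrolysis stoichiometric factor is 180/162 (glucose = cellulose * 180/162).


glucose = cellulose * 180/162
= 494.87 * 180/162
= 549.8556 g

549.8556 g


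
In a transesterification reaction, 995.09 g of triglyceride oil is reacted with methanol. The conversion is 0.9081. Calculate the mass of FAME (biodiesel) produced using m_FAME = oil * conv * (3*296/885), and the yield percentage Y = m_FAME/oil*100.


m_FAME = oil * conv * (3 * 296 / 885) = oil * conv * (888/885)
= 995.09 * 0.9081 * 888 / 885
= 906.7044 g
Y = m_FAME / oil * 100 = conv * (888/885) * 100
= 0.9081 * 888 / 885 * 100
= 91.12%

906.7044 g FAME; Y = 91.12%


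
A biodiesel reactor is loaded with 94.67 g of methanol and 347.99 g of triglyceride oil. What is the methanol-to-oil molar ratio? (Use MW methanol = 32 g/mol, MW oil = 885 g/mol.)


Molar ratio = n_MeOH / n_oil = (MeOH/32) / (oil/885) = (MeOH * 885) / (32 * oil)
= (94.67 * 885) / (32 * 347.99)
= 7.5238

7.5238


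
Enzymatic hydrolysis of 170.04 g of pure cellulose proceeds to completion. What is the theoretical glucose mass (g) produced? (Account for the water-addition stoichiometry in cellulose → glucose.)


glucose = cellulose * 180/162
= 170.04 * 180/162
= 188.9333 g

188.9333 g


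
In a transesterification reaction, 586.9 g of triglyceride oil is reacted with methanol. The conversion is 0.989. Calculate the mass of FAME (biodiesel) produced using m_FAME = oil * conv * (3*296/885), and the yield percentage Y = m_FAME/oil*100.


m_FAME = oil * conv * (3 * 296 / 885) = oil * conv * (888/885)
= 586.9 * 0.989 * 888 / 885
= 582.4117 g
Y = m_FAME / oil * 100 = conv * (888/885) * 100
= 0.989 * 888 / 885 * 100
= 99.24%

582.4117 g FAME; Y = 99.24%


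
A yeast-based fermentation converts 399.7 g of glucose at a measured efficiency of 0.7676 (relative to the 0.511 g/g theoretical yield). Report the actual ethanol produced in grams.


Actual ethanol: m = 0.511 * 399.7 * 0.7676
m = 156.7798 g

156.7798 g


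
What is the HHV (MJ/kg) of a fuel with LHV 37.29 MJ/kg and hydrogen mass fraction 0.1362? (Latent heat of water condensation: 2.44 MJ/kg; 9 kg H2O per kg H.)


HHV = LHV + H_frac * 9 * 2.44
= 37.29 + 0.1362 * 9 * 2.44
= 40.2810 MJ/kg

40.2810 MJ/kg


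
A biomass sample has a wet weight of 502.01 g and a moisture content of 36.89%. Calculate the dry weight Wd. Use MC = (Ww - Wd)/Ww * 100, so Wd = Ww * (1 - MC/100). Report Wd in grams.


Wd = Ww * (1 - MC/100)
= 502.01 * (1 - 36.89/100)
= 316.8185 g

316.8185 g


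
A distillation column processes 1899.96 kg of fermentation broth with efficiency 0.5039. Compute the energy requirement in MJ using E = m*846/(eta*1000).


E = m * 846 / (eta * 1000)
= 1899.96 * 846 / (0.5039 * 1000)
= 3189.8515 MJ

3189.8515 MJ


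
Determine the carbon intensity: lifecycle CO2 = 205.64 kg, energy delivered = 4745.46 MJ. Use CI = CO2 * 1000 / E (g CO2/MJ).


CI = CO2 * 1000 / E
= 205.64 * 1000 / 4745.46
= 43.3340 g CO2/MJ

43.3340 g CO2/MJ


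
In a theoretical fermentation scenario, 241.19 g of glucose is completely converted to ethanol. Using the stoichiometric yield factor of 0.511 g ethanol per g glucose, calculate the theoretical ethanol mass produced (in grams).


Theoretical ethanol yield: m_EtOH = 0.511 * m_glucose
m_EtOH = 0.511 * 241.19 = 123.2481 g

123.2481 g


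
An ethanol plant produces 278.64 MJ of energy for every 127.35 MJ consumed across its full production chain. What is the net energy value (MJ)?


NEV = E_out - E_in
= 278.64 - 127.35
= 151.2900 MJ

151.2900 MJ


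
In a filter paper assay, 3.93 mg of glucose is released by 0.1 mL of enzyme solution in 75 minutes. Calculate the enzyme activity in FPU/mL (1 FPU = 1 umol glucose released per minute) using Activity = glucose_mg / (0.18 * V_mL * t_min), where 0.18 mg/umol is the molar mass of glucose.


Activity = glucose_mg / (0.18 mg/umol * V_mL * t_min)
= 3.93 / (0.18 * 0.1 * 75)
= 2.9111 FPU/mL

2.9111 FPU/mL


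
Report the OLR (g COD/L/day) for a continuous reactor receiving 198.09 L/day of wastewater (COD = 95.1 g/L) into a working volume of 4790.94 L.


OLR = Q * S / V
= 198.09 * 95.1 / 4790.94
= 3.9321 g/L/day

3.9321 g/L/day


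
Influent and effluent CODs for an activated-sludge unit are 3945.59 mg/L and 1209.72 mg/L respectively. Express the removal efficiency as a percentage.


eta = (COD_in - COD_out) / COD_in * 100
= (3945.59 - 1209.72) / 3945.59 * 100
= 69.3399%

69.3399%


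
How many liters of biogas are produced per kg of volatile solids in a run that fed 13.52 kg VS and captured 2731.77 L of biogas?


Y = V / VS
= 2731.77 / 13.52
= 202.0540 L/kg VS

202.0540 L/kg VS


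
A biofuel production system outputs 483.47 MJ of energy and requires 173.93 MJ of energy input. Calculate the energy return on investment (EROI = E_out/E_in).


EROI = E_out / E_in
= 483.47 / 173.93
= 2.7797

2.7797


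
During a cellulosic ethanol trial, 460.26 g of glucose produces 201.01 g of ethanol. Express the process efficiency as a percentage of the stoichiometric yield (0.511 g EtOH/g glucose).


Fermentation efficiency = (actual / (0.511 * glucose)) * 100
= (201.01 / (0.511 * 460.26)) * 100
= 85.4660%

85.4660%


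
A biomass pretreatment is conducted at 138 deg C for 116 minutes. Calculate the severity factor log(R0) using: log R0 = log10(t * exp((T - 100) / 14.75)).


logR0 = log10(t * exp((T - 100) / 14.75))
= log10(116 * exp((138 - 100) / 14.75))
= 3.1833

3.1833


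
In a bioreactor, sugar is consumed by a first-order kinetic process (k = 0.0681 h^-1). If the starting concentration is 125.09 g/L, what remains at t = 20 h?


S = S0 * exp(-k * t)
S = 125.09 * exp(-0.0681 * 20)
S = 32.0415 g/L

32.0415 g/L


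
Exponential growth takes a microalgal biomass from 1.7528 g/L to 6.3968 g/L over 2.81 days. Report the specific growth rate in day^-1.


mu = ln(X2/X1) / dt
= ln(6.3968/1.7528) / 2.81
= 0.4607 per day

0.4607 per day


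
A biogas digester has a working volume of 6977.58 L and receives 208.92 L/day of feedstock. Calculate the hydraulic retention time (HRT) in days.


HRT = V / Q
= 6977.58 / 208.92
= 33.3983 days

33.3983 days


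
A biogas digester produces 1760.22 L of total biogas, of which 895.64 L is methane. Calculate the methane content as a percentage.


CH4% = V_CH4 / V_total * 100
= 895.64 / 1760.22 * 100
= 50.8823%

50.8823%


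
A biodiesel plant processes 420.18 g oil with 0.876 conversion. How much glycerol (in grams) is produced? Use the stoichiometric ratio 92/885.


glycerol = oil * conv * (92/885)
= 420.18 * 0.876 * 92 / 885
= 38.2634 g

38.2634 g


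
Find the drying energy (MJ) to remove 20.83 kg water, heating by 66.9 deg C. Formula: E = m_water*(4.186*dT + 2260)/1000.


E = m_water * (4.186 * dT + 2260) / 1000
= 20.83 * (4.186 * 66.9 + 2260) / 1000
= 52.9091 MJ

52.9091 MJ


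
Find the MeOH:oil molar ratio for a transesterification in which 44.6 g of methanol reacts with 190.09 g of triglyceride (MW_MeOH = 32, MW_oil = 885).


Molar ratio = n_MeOH / n_oil = (MeOH/32) / (oil/885) = (MeOH * 885) / (32 * oil)
= (44.6 * 885) / (32 * 190.09)
= 6.4889

6.4889


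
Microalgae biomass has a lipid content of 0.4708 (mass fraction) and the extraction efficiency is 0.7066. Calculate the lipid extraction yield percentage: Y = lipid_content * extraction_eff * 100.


Y = lipid_content * extraction_eff * 100
= 0.4708 * 0.7066 * 100
= 33.2667%

33.2667%


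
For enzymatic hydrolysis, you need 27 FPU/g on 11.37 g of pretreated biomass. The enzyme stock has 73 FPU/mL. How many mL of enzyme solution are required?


V = dosage * m_sub / activity
V = 27 * 11.37 / 73
V = 4.2053 mL

4.2053 mL


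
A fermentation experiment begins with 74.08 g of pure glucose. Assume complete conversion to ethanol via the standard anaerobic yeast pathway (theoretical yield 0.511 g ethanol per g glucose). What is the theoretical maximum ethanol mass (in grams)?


Theoretical ethanol yield: m_EtOH = 0.511 * m_glucose
m_EtOH = 0.511 * 74.08 = 37.8549 g

37.8549 g


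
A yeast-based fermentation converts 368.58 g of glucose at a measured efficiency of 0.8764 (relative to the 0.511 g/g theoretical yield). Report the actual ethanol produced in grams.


Actual ethanol: m = 0.511 * 368.58 * 0.8764
m = 165.0650 g

165.0650 g


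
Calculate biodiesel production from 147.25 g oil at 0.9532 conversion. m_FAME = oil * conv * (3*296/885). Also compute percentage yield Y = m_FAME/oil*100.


m_FAME = oil * conv * (3 * 296 / 885) = oil * conv * (888/885)
= 147.25 * 0.9532 * 888 / 885
= 140.8345 g
Y = m_FAME / oil * 100 = conv * (888/885) * 100
= 0.9532 * 888 / 885 * 100
= 95.64%

140.8345 g FAME; Y = 95.64%


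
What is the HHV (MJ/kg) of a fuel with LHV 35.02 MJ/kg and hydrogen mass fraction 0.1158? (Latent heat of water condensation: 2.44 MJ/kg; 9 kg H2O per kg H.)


HHV = LHV + H_frac * 9 * 2.44
= 35.02 + 0.1158 * 9 * 2.44
= 37.5630 MJ/kg

37.5630 MJ/kg


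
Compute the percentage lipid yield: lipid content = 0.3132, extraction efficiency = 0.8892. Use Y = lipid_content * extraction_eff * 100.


Y = lipid_content * extraction_eff * 100
= 0.3132 * 0.8892 * 100
= 27.8497%

27.8497%


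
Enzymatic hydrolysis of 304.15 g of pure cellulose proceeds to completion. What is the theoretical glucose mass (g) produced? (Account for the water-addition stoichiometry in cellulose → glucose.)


glucose = cellulose * 180/162
= 304.15 * 180/162
= 337.9444 g

337.9444 g


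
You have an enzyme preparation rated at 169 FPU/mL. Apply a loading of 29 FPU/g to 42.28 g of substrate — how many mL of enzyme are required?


V = dosage * m_sub / activity
V = 29 * 42.28 / 169
V = 7.2551 mL

7.2551 mL


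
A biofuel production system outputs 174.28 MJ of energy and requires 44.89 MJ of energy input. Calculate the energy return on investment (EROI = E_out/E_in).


EROI = E_out / E_in
= 174.28 / 44.89
= 3.8824

3.8824


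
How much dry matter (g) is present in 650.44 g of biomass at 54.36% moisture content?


Wd = Ww * (1 - MC/100)
= 650.44 * (1 - 54.36/100)
= 296.8608 g

296.8608 g


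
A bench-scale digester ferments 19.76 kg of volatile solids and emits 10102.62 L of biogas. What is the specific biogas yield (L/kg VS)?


Y = V / VS
= 10102.62 / 19.76
= 511.2662 L/kg VS

511.2662 L/kg VS


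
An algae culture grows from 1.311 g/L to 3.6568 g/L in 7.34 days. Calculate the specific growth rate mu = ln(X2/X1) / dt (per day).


mu = ln(X2/X1) / dt
= ln(3.6568/1.311) / 7.34
= 0.1398 per day

0.1398 per day


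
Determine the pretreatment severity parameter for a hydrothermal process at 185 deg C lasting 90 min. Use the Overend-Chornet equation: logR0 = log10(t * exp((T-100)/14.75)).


logR0 = log10(t * exp((T - 100) / 14.75))
= log10(90 * exp((185 - 100) / 14.75))
= 4.4570

4.4570
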